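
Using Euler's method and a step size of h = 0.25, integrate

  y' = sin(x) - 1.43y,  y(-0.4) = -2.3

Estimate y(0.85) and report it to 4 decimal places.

-0.0718

Euler: y_{n+1} = y_n + h·f(x_n, y_n).
x=-0.400000, y=-2.300000: f=2.899582 → y ← -2.300000 + 0.25·2.899582 = -1.575105
x=-0.150000, y=-1.575105: f=2.102961 → y ← -1.575105 + 0.25·2.102961 = -1.049364
x=0.100000, y=-1.049364: f=1.600424 → y ← -1.049364 + 0.25·1.600424 = -0.649258
x=0.350000, y=-0.649258: f=1.271337 → y ← -0.649258 + 0.25·1.271337 = -0.331424
x=0.600000, y=-0.331424: f=1.038579 → y ← -0.331424 + 0.25·1.038579 = -0.071779
y(0.85) ≈ -0.0718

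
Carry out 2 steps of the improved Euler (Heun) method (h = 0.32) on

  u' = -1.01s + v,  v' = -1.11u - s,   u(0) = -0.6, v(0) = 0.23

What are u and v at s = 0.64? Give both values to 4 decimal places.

-0.5634, 0.4153

Heun on (u,v): k1 = f(s_n, state_n); k2 = f(s_n + h, state_n + h·k1); state_{n+1} = state_n + (h/2)·(k1 + k2).
0.000000: (-0.600000, 0.230000)
  k1 = (0.230000, 0.666000)
  predictor → (-0.526400, 0.443120)
  k2 = (0.119920, 0.264304)
  → (-0.544013, 0.378849)
0.320000: (-0.544013, 0.378849)
  k1 = (0.055649, 0.283854)
  predictor → (-0.526205, 0.469682)
  k2 = (-0.176718, -0.055912)
  → (-0.563384, 0.415319)
(u(0.64), v(0.64)) ≈ (-0.5634, 0.4153)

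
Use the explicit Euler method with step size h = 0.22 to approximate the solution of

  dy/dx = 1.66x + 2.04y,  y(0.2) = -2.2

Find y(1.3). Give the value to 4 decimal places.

Euler: y_{n+1} = y_n + h·f(x_n, y_n).
x=0.200000, y=-2.200000: f=-4.156000 → y ← -2.200000 + 0.22·(-4.156000) = -3.114320
x=0.420000, y=-3.114320: f=-5.656013 → y ← -3.114320 + 0.22·(-5.656013) = -4.358643
x=0.640000, y=-4.358643: f=-7.829231 → y ← -4.358643 + 0.22·(-7.829231) = -6.081074
x=0.860000, y=-6.081074: f=-10.977790 → y ← -6.081074 + 0.22·(-10.977790) = -8.496188
x=1.080000, y=-8.496188: f=-15.539423 → y ← -8.496188 + 0.22·(-15.539423) = -11.914861
y(1.3) ≈ -11.9149

-11.9149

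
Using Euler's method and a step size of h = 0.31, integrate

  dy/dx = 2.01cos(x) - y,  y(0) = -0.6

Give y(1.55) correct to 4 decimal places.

0.9432

Euler: y_{n+1} = y_n + h·f(x_n, y_n).
x=0.000000, y=-0.600000: f=2.610000 → y ← -0.600000 + 0.31·2.610000 = 0.209100
x=0.310000, y=0.209100: f=1.705090 → y ← 0.209100 + 0.31·1.705090 = 0.737678
x=0.620000, y=0.737678: f=0.898218 → y ← 0.737678 + 0.31·0.898218 = 1.016126
x=0.930000, y=1.016126: f=0.185521 → y ← 1.016126 + 0.31·0.185521 = 1.073637
x=1.240000, y=1.073637: f=-0.420796 → y ← 1.073637 + 0.31·(-0.420796) = 0.943190
y(1.55) ≈ 0.9432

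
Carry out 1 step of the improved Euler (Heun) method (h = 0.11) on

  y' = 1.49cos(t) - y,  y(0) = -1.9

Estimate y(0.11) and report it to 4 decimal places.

-1.5481

Heun: k1 = f(t_n, y_n); k2 = f(t_n + h, y_n + h·k1); y_{n+1} = y_n + (h/2)·(k1 + k2).
t=0.000000, y=-1.900000:
  k1 = f(0.000000, -1.900000) = 3.390000
  k2 = f(0.110000, -1.527100) = 3.008095
  y ← -1.900000 + (0.11/2)·(3.390000 + 3.008095) = -1.548105
y(0.11) ≈ -1.5481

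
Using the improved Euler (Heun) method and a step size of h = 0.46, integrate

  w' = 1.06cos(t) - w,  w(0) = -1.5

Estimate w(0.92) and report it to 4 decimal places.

Heun: k1 = f(t_n, w_n); k2 = f(t_n + h, w_n + h·k1); w_{n+1} = w_n + (h/2)·(k1 + k2).
t=0.000000, w=-1.500000:
  k1 = f(0.000000, -1.500000) = 2.560000
  k2 = f(0.460000, -0.322400) = 1.272216
  w ← -1.500000 + (0.46/2)·(2.560000 + 1.272216) = -0.618590
t=0.460000, w=-0.618590:
  k1 = f(0.460000, -0.618590) = 1.568406
  k2 = f(0.920000, 0.102876) = 0.539293
  w ← -0.618590 + (0.46/2)·(1.568406 + 0.539293) = -0.133820
w(0.92) ≈ -0.1338

-0.1338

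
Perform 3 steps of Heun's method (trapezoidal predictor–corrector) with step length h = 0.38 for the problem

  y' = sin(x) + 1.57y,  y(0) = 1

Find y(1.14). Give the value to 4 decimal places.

Heun: k1 = f(x_n, y_n); k2 = f(x_n + h, y_n + h·k1); y_{n+1} = y_n + (h/2)·(k1 + k2).
x=0.000000, y=1.000000:
  k1 = f(0.000000, 1.000000) = 1.570000
  k2 = f(0.380000, 1.596600) = 2.877582
  y ← 1.000000 + (0.38/2)·(1.570000 + 2.877582) = 1.845041
x=0.380000, y=1.845041:
  k1 = f(0.380000, 1.845041) = 3.267634
  k2 = f(0.760000, 3.086742) = 5.535106
  y ← 1.845041 + (0.38/2)·(3.267634 + 5.535106) = 3.517561
x=0.760000, y=3.517561:
  k1 = f(0.760000, 3.517561) = 6.211493
  k2 = f(1.140000, 5.877929) = 10.136981
  y ← 3.517561 + (0.38/2)·(6.211493 + 10.136981) = 6.623771
y(1.14) ≈ 6.6238

6.6238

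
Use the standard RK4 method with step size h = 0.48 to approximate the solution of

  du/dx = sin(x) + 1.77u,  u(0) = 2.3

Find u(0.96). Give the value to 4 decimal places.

RK4: k1 = f(x_n, u_n); k2 = f(x_n + h/2, u_n + (h/2)·k1); k3 = f(x_n + h/2, u_n + (h/2)·k2); k4 = f(x_n + h, u_n + h·k3); u_{n+1} = u_n + (h/6)·(k1 + 2k2 + 2k3 + k4).
x=0.000000, u=2.300000:
  k1 = f(0.000000, 2.300000) = 4.071000
  k2 = f(0.240000, 3.277040) = 6.038063
  k3 = f(0.240000, 3.749135) = 6.873672
  k4 = f(0.480000, 5.599363) = 10.372651
  u ← 2.300000 + (0.48/6)·(k1 + 2k2 + 2k3 + k4) = 5.521370
x=0.480000, u=5.521370:
  k1 = f(0.480000, 5.521370) = 10.234604
  k2 = f(0.720000, 7.977675) = 14.779869
  k3 = f(0.720000, 9.068538) = 16.710697
  k4 = f(0.960000, 13.542504) = 24.789424
  u ← 5.521370 + (0.48/6)·(k1 + 2k2 + 2k3 + k4) = 13.361783
u(0.96) ≈ 13.3618

13.3618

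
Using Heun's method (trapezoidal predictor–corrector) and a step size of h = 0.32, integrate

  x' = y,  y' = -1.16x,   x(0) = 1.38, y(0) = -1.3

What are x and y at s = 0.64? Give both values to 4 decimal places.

0.2744, -1.9594

Heun on (x,y): k1 = f(s_n, state_n); k2 = f(s_n + h, state_n + h·k1); state_{n+1} = state_n + (h/2)·(k1 + k2).
0.000000: (1.380000, -1.300000)
  k1 = (-1.300000, -1.600800)
  predictor → (0.964000, -1.812256)
  k2 = (-1.812256, -1.118240)
  → (0.882039, -1.735046)
0.320000: (0.882039, -1.735046)
  k1 = (-1.735046, -1.023165)
  predictor → (0.326824, -2.062459)
  k2 = (-2.062459, -0.379116)
  → (0.274438, -1.959411)
(x(0.64), y(0.64)) ≈ (0.2744, -1.9594)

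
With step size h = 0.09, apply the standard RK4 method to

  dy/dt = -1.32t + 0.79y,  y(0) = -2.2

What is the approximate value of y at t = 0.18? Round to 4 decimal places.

-2.5586

RK4: k1 = f(t_n, y_n); k2 = f(t_n + h/2, y_n + (h/2)·k1); k3 = f(t_n + h/2, y_n + (h/2)·k2); k4 = f(t_n + h, y_n + h·k3); y_{n+1} = y_n + (h/6)·(k1 + 2k2 + 2k3 + k4).
t=0.000000, y=-2.200000:
  k1 = f(0.000000, -2.200000) = -1.738000
  k2 = f(0.045000, -2.278210) = -1.859186
  k3 = f(0.045000, -2.283663) = -1.863494
  k4 = f(0.090000, -2.367714) = -1.989294
  y ← -2.200000 + (0.09/6)·(k1 + 2k2 + 2k3 + k4) = -2.367590
t=0.090000, y=-2.367590:
  k1 = f(0.090000, -2.367590) = -1.989196
  k2 = f(0.135000, -2.457104) = -2.119312
  k3 = f(0.135000, -2.462959) = -2.123937
  k4 = f(0.180000, -2.558744) = -2.259008
  y ← -2.367590 + (0.09/6)·(k1 + 2k2 + 2k3 + k4) = -2.558610
y(0.18) ≈ -2.5586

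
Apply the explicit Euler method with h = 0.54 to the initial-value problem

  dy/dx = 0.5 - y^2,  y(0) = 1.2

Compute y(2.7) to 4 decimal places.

0.7071

Euler: y_{n+1} = y_n + h·f(x_n, y_n).
x=0.000000, y=1.200000: f=-0.940000 → y ← 1.200000 + 0.54·(-0.940000) = 0.692400
x=0.540000, y=0.692400: f=0.020582 → y ← 0.692400 + 0.54·0.020582 = 0.703514
x=1.080000, y=0.703514: f=0.005067 → y ← 0.703514 + 0.54·0.005067 = 0.706251
x=1.620000, y=0.706251: f=0.001210 → y ← 0.706251 + 0.54·0.001210 = 0.706904
x=2.160000, y=0.706904: f=0.000287 → y ← 0.706904 + 0.54·0.000287 = 0.707059
y(2.7) ≈ 0.7071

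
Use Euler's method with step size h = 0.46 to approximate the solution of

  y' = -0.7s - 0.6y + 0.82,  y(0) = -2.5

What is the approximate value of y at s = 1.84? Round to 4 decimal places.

Euler: y_{n+1} = y_n + h·f(s_n, y_n).
s=0.000000, y=-2.500000: f=2.320000 → y ← -2.500000 + 0.46·2.320000 = -1.432800
s=0.460000, y=-1.432800: f=1.357680 → y ← -1.432800 + 0.46·1.357680 = -0.808267
s=0.920000, y=-0.808267: f=0.660960 → y ← -0.808267 + 0.46·0.660960 = -0.504225
s=1.380000, y=-0.504225: f=0.156535 → y ← -0.504225 + 0.46·0.156535 = -0.432219
y(1.84) ≈ -0.4322

-0.4322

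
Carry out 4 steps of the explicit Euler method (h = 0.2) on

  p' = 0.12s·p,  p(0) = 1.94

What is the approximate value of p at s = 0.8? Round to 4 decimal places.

Euler: p_{n+1} = p_n + h·f(s_n, p_n).
s=0.000000, p=1.940000: f=0.000000 → p ← 1.940000 + 0.2·0.000000 = 1.940000
s=0.200000, p=1.940000: f=0.046560 → p ← 1.940000 + 0.2·0.046560 = 1.949312
s=0.400000, p=1.949312: f=0.093567 → p ← 1.949312 + 0.2·0.093567 = 1.968025
s=0.600000, p=1.968025: f=0.141698 → p ← 1.968025 + 0.2·0.141698 = 1.996365
p(0.8) ≈ 1.9964

1.9964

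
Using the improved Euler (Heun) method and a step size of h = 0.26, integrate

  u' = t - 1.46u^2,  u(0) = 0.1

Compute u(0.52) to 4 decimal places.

0.2214

Heun: k1 = f(t_n, u_n); k2 = f(t_n + h, u_n + h·k1); u_{n+1} = u_n + (h/2)·(k1 + k2).
t=0.000000, u=0.100000:
  k1 = f(0.000000, 0.100000) = -0.014600
  k2 = f(0.260000, 0.096204) = 0.246487
  u ← 0.100000 + (0.26/2)·(-0.014600 + 0.246487) = 0.130145
t=0.260000, u=0.130145:
  k1 = f(0.260000, 0.130145) = 0.235271
  k2 = f(0.520000, 0.191316) = 0.466561
  u ← 0.130145 + (0.26/2)·(0.235271 + 0.466561) = 0.221384
u(0.52) ≈ 0.2214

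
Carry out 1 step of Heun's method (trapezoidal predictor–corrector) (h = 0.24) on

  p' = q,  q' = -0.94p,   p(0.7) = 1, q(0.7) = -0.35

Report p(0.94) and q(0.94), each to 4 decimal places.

0.8889, -0.5661

Heun on (p,q): k1 = f(t_n, state_n); k2 = f(t_n + h, state_n + h·k1); state_{n+1} = state_n + (h/2)·(k1 + k2).
0.700000: (1.000000, -0.350000)
  k1 = (-0.350000, -0.940000)
  predictor → (0.916000, -0.575600)
  k2 = (-0.575600, -0.861040)
  → (0.888928, -0.566125)
(p(0.94), q(0.94)) ≈ (0.8889, -0.5661)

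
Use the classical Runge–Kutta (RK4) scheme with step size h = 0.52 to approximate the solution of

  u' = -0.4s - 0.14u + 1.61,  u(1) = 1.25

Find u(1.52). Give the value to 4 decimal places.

1.7163

RK4: k1 = f(s_n, u_n); k2 = f(s_n + h/2, u_n + (h/2)·k1); k3 = f(s_n + h/2, u_n + (h/2)·k2); k4 = f(s_n + h, u_n + h·k3); u_{n+1} = u_n + (h/6)·(k1 + 2k2 + 2k3 + k4).
s=1.000000, u=1.250000:
  k1 = f(1.000000, 1.250000) = 1.035000
  k2 = f(1.260000, 1.519100) = 0.893326
  k3 = f(1.260000, 1.482265) = 0.898483
  k4 = f(1.520000, 1.717211) = 0.761590
  u ← 1.250000 + (0.52/6)·(k1 + 2k2 + 2k3 + k4) = 1.716285
u(1.52) ≈ 1.7163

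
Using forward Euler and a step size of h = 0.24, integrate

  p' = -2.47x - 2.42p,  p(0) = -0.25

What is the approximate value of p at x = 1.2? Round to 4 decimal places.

Euler: p_{n+1} = p_n + h·f(x_n, p_n).
x=0.000000, p=-0.250000: f=0.605000 → p ← -0.250000 + 0.24·0.605000 = -0.104800
x=0.240000, p=-0.104800: f=-0.339184 → p ← -0.104800 + 0.24·(-0.339184) = -0.186204
x=0.480000, p=-0.186204: f=-0.734986 → p ← -0.186204 + 0.24·(-0.734986) = -0.362601
x=0.720000, p=-0.362601: f=-0.900906 → p ← -0.362601 + 0.24·(-0.900906) = -0.578818
x=0.960000, p=-0.578818: f=-0.970460 → p ← -0.578818 + 0.24·(-0.970460) = -0.811729
p(1.2) ≈ -0.8117

-0.8117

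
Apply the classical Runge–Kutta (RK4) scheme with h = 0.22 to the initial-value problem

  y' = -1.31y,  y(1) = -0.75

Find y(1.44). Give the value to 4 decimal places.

RK4: k1 = f(t_n, y_n); k2 = f(t_n + h/2, y_n + (h/2)·k1); k3 = f(t_n + h/2, y_n + (h/2)·k2); k4 = f(t_n + h, y_n + h·k3); y_{n+1} = y_n + (h/6)·(k1 + 2k2 + 2k3 + k4).
t=1.000000, y=-0.750000:
  k1 = f(1.000000, -0.750000) = 0.982500
  k2 = f(1.110000, -0.641925) = 0.840922
  k3 = f(1.110000, -0.657499) = 0.861323
  k4 = f(1.220000, -0.560509) = 0.734267
  y ← -0.750000 + (0.22/6)·(k1 + 2k2 + 2k3 + k4) = -0.562221
t=1.220000, y=-0.562221:
  k1 = f(1.220000, -0.562221) = 0.736509
  k2 = f(1.330000, -0.481205) = 0.630378
  k3 = f(1.330000, -0.492879) = 0.645672
  k4 = f(1.440000, -0.420173) = 0.550426
  y ← -0.562221 + (0.22/6)·(k1 + 2k2 + 2k3 + k4) = -0.421456
y(1.44) ≈ -0.4215

-0.4215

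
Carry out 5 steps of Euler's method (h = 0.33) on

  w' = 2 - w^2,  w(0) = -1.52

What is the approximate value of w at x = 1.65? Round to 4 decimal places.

-6.3271

Euler: w_{n+1} = w_n + h·f(x_n, w_n).
x=0.000000, w=-1.520000: f=-0.310400 → w ← -1.520000 + 0.33·(-0.310400) = -1.622432
x=0.330000, w=-1.622432: f=-0.632286 → w ← -1.622432 + 0.33·(-0.632286) = -1.831086
x=0.660000, w=-1.831086: f=-1.352877 → w ← -1.831086 + 0.33·(-1.352877) = -2.277536
x=0.990000, w=-2.277536: f=-3.187168 → w ← -2.277536 + 0.33·(-3.187168) = -3.329301
x=1.320000, w=-3.329301: f=-9.084246 → w ← -3.329301 + 0.33·(-9.084246) = -6.327102
w(1.65) ≈ -6.3271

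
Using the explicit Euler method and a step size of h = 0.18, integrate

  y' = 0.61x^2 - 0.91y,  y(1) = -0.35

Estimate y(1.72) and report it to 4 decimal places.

0.4302

Euler: y_{n+1} = y_n + h·f(x_n, y_n).
x=1.000000, y=-0.350000: f=0.928500 → y ← -0.350000 + 0.18·0.928500 = -0.182870
x=1.180000, y=-0.182870: f=1.015776 → y ← -0.182870 + 0.18·1.015776 = -0.000030
x=1.360000, y=-0.000030: f=1.128284 → y ← -0.000030 + 0.18·1.128284 = 0.203061
x=1.540000, y=0.203061: f=1.261891 → y ← 0.203061 + 0.18·1.261891 = 0.430201
y(1.72) ≈ 0.4302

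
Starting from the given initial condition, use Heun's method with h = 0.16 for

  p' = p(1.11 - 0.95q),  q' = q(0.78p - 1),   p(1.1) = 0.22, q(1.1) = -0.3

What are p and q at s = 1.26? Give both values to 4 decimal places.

0.2738, -0.2637

Heun on (p,q): k1 = f(s_n, state_n); k2 = f(s_n + h, state_n + h·k1); state_{n+1} = state_n + (h/2)·(k1 + k2).
1.100000: (0.220000, -0.300000)
  k1 = (0.306900, 0.248520)
  predictor → (0.269104, -0.260237)
  k2 = (0.365235, 0.205613)
  → (0.273771, -0.263669)
(p(1.26), q(1.26)) ≈ (0.2738, -0.2637)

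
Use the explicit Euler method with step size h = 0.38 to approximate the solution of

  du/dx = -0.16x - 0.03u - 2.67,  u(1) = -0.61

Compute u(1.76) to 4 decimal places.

-2.7578

Euler: u_{n+1} = u_n + h·f(x_n, u_n).
x=1.000000, u=-0.610000: f=-2.811700 → u ← -0.610000 + 0.38·(-2.811700) = -1.678446
x=1.380000, u=-1.678446: f=-2.840447 → u ← -1.678446 + 0.38·(-2.840447) = -2.757816
u(1.76) ≈ -2.7578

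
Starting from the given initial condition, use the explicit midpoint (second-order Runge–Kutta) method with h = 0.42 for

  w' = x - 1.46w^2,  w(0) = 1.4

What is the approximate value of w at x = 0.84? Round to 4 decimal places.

Midpoint: k1 = f(x_n, w_n); k2 = f(x_n + h/2, w_n + (h/2)·k1); w_{n+1} = w_n + h·k2.
x=0.000000, w=1.400000:
  k1 = f(0.000000, 1.400000) = -2.861600
  k2 = f(0.210000, 0.799064) = -0.722215
  w ← 1.400000 + 0.42·(-0.722215) = 1.096670
x=0.420000, w=1.096670:
  k1 = f(0.420000, 1.096670) = -1.335920
  k2 = f(0.630000, 0.816127) = -0.342452
  w ← 1.096670 + 0.42·(-0.342452) = 0.952840
w(0.84) ≈ 0.9528

0.9528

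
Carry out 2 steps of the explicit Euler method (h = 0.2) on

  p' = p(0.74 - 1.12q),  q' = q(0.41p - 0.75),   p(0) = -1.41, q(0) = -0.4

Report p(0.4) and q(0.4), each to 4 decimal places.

-2.1181, -0.2077

Euler on (p,q): p_{n+1} = p_n + h·p', q_{n+1} = q_n + h·q'.
0.000000: (-1.410000, -0.400000); f=(-1.675080, 0.531240) → (-1.745016, -0.293752)
0.200000: (-1.745016, -0.293752); f=(-1.865426, 0.430481) → (-2.118101, -0.207656)
(p(0.4), q(0.4)) ≈ (-2.1181, -0.2077)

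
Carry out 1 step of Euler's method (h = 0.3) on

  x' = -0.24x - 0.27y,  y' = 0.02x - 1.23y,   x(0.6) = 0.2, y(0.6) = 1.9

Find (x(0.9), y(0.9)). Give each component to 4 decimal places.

0.0317, 1.2001

Euler on (x,y): x_{n+1} = x_n + h·x', y_{n+1} = y_n + h·y'.
0.600000: (0.200000, 1.900000); f=(-0.561000, -2.333000) → (0.031700, 1.200100)
(x(0.9), y(0.9)) ≈ (0.0317, 1.2001)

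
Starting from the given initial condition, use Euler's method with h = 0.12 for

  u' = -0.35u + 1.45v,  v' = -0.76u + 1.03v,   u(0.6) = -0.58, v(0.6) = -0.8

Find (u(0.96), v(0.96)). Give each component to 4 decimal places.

-0.9331, -0.9227

Euler on (u,v): u_{n+1} = u_n + h·u', v_{n+1} = v_n + h·v'.
0.600000: (-0.580000, -0.800000); f=(-0.957000, -0.383200) → (-0.694840, -0.845984)
0.720000: (-0.694840, -0.845984); f=(-0.983483, -0.343285) → (-0.812858, -0.887178)
0.840000: (-0.812858, -0.887178); f=(-1.001908, -0.296022) → (-0.933087, -0.922701)
(u(0.96), v(0.96)) ≈ (-0.9331, -0.9227)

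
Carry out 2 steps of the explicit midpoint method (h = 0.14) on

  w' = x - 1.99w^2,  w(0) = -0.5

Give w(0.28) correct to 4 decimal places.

-0.6426

Midpoint: k1 = f(x_n, w_n); k2 = f(x_n + h/2, w_n + (h/2)·k1); w_{n+1} = w_n + h·k2.
x=0.000000, w=-0.500000:
  k1 = f(0.000000, -0.500000) = -0.497500
  k2 = f(0.070000, -0.534825) = -0.499215
  w ← -0.500000 + 0.14·(-0.499215) = -0.569890
x=0.140000, w=-0.569890:
  k1 = f(0.140000, -0.569890) = -0.506302
  k2 = f(0.210000, -0.605331) = -0.519188
  w ← -0.569890 + 0.14·(-0.519188) = -0.642576
w(0.28) ≈ -0.6426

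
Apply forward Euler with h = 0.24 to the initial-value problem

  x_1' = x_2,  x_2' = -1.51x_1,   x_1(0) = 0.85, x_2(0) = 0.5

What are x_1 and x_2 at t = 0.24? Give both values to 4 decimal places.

Euler on (x_1,x_2): x_1_{n+1} = x_1_n + h·x_1', x_2_{n+1} = x_2_n + h·x_2'.
0.000000: (0.850000, 0.500000); f=(0.500000, -1.283500) → (0.970000, 0.191960)
(x_1(0.24), x_2(0.24)) ≈ (0.9700, 0.1920)

0.9700, 0.1920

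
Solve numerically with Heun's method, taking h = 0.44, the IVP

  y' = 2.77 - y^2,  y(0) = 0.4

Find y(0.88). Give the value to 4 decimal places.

1.3292

Heun: k1 = f(t_n, y_n); k2 = f(t_n + h, y_n + h·k1); y_{n+1} = y_n + (h/2)·(k1 + k2).
t=0.000000, y=0.400000:
  k1 = f(0.000000, 0.400000) = 2.610000
  k2 = f(0.440000, 1.548400) = 0.372457
  y ← 0.400000 + (0.44/2)·(2.610000 + 0.372457) = 1.056141
t=0.440000, y=1.056141:
  k1 = f(0.440000, 1.056141) = 1.654567
  k2 = f(0.880000, 1.784150) = -0.413192
  y ← 1.056141 + (0.44/2)·(1.654567 + (-0.413192)) = 1.329243
y(0.88) ≈ 1.3292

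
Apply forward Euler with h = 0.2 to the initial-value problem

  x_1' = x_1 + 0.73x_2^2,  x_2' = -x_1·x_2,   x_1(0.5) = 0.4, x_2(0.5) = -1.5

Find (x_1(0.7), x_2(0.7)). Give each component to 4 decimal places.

Euler on (x_1,x_2): x_1_{n+1} = x_1_n + h·x_1', x_2_{n+1} = x_2_n + h·x_2'.
0.500000: (0.400000, -1.500000); f=(2.042500, 0.600000) → (0.808500, -1.380000)
(x_1(0.7), x_2(0.7)) ≈ (0.8085, -1.3800)

0.8085, -1.3800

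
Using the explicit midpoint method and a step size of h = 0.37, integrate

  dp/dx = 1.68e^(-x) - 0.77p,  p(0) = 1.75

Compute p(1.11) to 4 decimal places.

Midpoint: k1 = f(x_n, p_n); k2 = f(x_n + h/2, p_n + (h/2)·k1); p_{n+1} = p_n + h·k2.
x=0.000000, p=1.750000:
  k1 = f(0.000000, 1.750000) = 0.332500
  k2 = f(0.185000, 1.811512) = 0.001391
  p ← 1.750000 + 0.37·0.001391 = 1.750515
x=0.370000, p=1.750515:
  k1 = f(0.370000, 1.750515) = -0.187462
  k2 = f(0.555000, 1.715834) = -0.356751
  p ← 1.750515 + 0.37·(-0.356751) = 1.618517
x=0.740000, p=1.618517:
  k1 = f(0.740000, 1.618517) = -0.444707
  k2 = f(0.925000, 1.536246) = -0.516737
  p ← 1.618517 + 0.37·(-0.516737) = 1.427324
p(1.11) ≈ 1.4273

1.4273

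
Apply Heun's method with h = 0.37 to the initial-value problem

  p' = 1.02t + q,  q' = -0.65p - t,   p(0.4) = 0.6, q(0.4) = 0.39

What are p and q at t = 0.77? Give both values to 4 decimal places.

0.9110, -0.0063

Heun on (p,q): k1 = f(t_n, state_n); k2 = f(t_n + h, state_n + h·k1); state_{n+1} = state_n + (h/2)·(k1 + k2).
0.400000: (0.600000, 0.390000)
  k1 = (0.798000, -0.790000)
  predictor → (0.895260, 0.097700)
  k2 = (0.883100, -1.351919)
  → (0.911003, -0.006255)
(p(0.77), q(0.77)) ≈ (0.9110, -0.0063)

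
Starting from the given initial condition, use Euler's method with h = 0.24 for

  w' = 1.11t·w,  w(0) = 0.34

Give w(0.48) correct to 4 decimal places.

0.3617

Euler: w_{n+1} = w_n + h·f(t_n, w_n).
t=0.000000, w=0.340000: f=0.000000 → w ← 0.340000 + 0.24·0.000000 = 0.340000
t=0.240000, w=0.340000: f=0.090576 → w ← 0.340000 + 0.24·0.090576 = 0.361738
w(0.48) ≈ 0.3617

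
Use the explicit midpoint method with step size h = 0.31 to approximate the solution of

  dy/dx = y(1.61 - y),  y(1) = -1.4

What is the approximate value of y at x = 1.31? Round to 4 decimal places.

Midpoint: k1 = f(x_n, y_n); k2 = f(x_n + h/2, y_n + (h/2)·k1); y_{n+1} = y_n + h·k2.
x=1.000000, y=-1.400000:
  k1 = f(1.000000, -1.400000) = -4.214000
  k2 = f(1.155000, -2.053170) = -7.521111
  y ← -1.400000 + 0.31·(-7.521111) = -3.731544
y(1.31) ≈ -3.7315

-3.7315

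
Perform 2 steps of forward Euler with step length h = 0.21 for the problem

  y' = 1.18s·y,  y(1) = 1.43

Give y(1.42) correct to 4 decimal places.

2.3194

Euler: y_{n+1} = y_n + h·f(s_n, y_n).
s=1.000000, y=1.430000: f=1.687400 → y ← 1.430000 + 0.21·1.687400 = 1.784354
s=1.210000, y=1.784354: f=2.547701 → y ← 1.784354 + 0.21·2.547701 = 2.319371
y(1.42) ≈ 2.3194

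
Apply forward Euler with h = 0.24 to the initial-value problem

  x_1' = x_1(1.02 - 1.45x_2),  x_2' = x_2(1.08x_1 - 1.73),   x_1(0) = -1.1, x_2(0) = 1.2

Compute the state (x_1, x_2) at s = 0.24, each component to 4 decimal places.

Euler on (x_1,x_2): x_1_{n+1} = x_1_n + h·x_1', x_2_{n+1} = x_2_n + h·x_2'.
0.000000: (-1.100000, 1.200000); f=(0.792000, -3.501600) → (-0.909920, 0.359616)
(x_1(0.24), x_2(0.24)) ≈ (-0.9099, 0.3596)

-0.9099, 0.3596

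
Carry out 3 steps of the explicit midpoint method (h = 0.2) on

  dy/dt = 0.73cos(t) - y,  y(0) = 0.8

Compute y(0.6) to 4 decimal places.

0.7463

Midpoint: k1 = f(t_n, y_n); k2 = f(t_n + h/2, y_n + (h/2)·k1); y_{n+1} = y_n + h·k2.
t=0.000000, y=0.800000:
  k1 = f(0.000000, 0.800000) = -0.070000
  k2 = f(0.100000, 0.793000) = -0.066647
  y ← 0.800000 + 0.2·(-0.066647) = 0.786671
t=0.200000, y=0.786671:
  k1 = f(0.200000, 0.786671) = -0.071222
  k2 = f(0.300000, 0.779548) = -0.082153
  y ← 0.786671 + 0.2·(-0.082153) = 0.770240
t=0.400000, y=0.770240:
  k1 = f(0.400000, 0.770240) = -0.097866
  k2 = f(0.500000, 0.760454) = -0.119818
  y ← 0.770240 + 0.2·(-0.119818) = 0.746276
y(0.6) ≈ 0.7463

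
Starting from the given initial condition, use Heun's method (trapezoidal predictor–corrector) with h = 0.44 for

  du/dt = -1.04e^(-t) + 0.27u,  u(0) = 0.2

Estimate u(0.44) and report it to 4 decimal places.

Heun: k1 = f(t_n, u_n); k2 = f(t_n + h, u_n + h·k1); u_{n+1} = u_n + (h/2)·(k1 + k2).
t=0.000000, u=0.200000:
  k1 = f(0.000000, 0.200000) = -0.986000
  k2 = f(0.440000, -0.233840) = -0.732935
  u ← 0.200000 + (0.44/2)·(-0.986000 + (-0.732935)) = -0.178166
u(0.44) ≈ -0.1782

-0.1782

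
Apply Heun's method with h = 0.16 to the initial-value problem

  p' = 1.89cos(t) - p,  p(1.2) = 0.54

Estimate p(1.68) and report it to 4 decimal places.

0.4106

Heun: k1 = f(t_n, p_n); k2 = f(t_n + h, p_n + h·k1); p_{n+1} = p_n + (h/2)·(k1 + k2).
t=1.200000, p=0.540000:
  k1 = f(1.200000, 0.540000) = 0.144856
  k2 = f(1.360000, 0.563177) = -0.167716
  p ← 0.540000 + (0.16/2)·(0.144856 + (-0.167716)) = 0.538171
t=1.360000, p=0.538171:
  k1 = f(1.360000, 0.538171) = -0.142710
  k2 = f(1.520000, 0.515338) = -0.419374
  p ← 0.538171 + (0.16/2)·(-0.142710 + (-0.419374)) = 0.493205
t=1.520000, p=0.493205:
  k1 = f(1.520000, 0.493205) = -0.397241
  k2 = f(1.680000, 0.429646) = -0.635631
  p ← 0.493205 + (0.16/2)·(-0.397241 + (-0.635631)) = 0.410575
p(1.68) ≈ 0.4106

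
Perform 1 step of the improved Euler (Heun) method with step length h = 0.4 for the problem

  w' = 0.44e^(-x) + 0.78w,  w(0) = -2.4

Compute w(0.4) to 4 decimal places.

Heun: k1 = f(x_n, w_n); k2 = f(x_n + h, w_n + h·k1); w_{n+1} = w_n + (h/2)·(k1 + k2).
x=0.000000, w=-2.400000:
  k1 = f(0.000000, -2.400000) = -1.432000
  k2 = f(0.400000, -2.972800) = -2.023843
  w ← -2.400000 + (0.4/2)·(-1.432000 + (-2.023843)) = -3.091169
w(0.4) ≈ -3.0912

-3.0912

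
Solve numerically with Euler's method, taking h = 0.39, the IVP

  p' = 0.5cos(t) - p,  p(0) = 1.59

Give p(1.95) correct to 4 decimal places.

Euler: p_{n+1} = p_n + h·f(t_n, p_n).
t=0.000000, p=1.590000: f=-1.090000 → p ← 1.590000 + 0.39·(-1.090000) = 1.164900
t=0.390000, p=1.164900: f=-0.702445 → p ← 1.164900 + 0.39·(-0.702445) = 0.890946
t=0.780000, p=0.890946: f=-0.535489 → p ← 0.890946 + 0.39·(-0.535489) = 0.682105
t=1.170000, p=0.682105: f=-0.487030 → p ← 0.682105 + 0.39·(-0.487030) = 0.492164
t=1.560000, p=0.492164: f=-0.486766 → p ← 0.492164 + 0.39·(-0.486766) = 0.302325
p(1.95) ≈ 0.3023

0.3023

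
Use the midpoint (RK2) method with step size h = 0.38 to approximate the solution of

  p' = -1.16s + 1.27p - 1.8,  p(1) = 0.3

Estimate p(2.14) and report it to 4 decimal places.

-7.1524

Midpoint: k1 = f(s_n, p_n); k2 = f(s_n + h/2, p_n + (h/2)·k1); p_{n+1} = p_n + h·k2.
s=1.000000, p=0.300000:
  k1 = f(1.000000, 0.300000) = -2.579000
  k2 = f(1.190000, -0.190010) = -3.421713
  p ← 0.300000 + 0.38·(-3.421713) = -1.000251
s=1.380000, p=-1.000251:
  k1 = f(1.380000, -1.000251) = -4.671119
  k2 = f(1.570000, -1.887763) = -6.018659
  p ← -1.000251 + 0.38·(-6.018659) = -3.287341
s=1.760000, p=-3.287341:
  k1 = f(1.760000, -3.287341) = -8.016524
  k2 = f(1.950000, -4.810481) = -10.171311
  p ← -3.287341 + 0.38·(-10.171311) = -7.152440
p(2.14) ≈ -7.1524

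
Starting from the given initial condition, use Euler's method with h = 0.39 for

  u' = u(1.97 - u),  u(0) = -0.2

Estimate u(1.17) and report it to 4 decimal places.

-1.4431

Euler: u_{n+1} = u_n + h·f(t_n, u_n).
t=0.000000, u=-0.200000: f=-0.434000 → u ← -0.200000 + 0.39·(-0.434000) = -0.369260
t=0.390000, u=-0.369260: f=-0.863795 → u ← -0.369260 + 0.39·(-0.863795) = -0.706140
t=0.780000, u=-0.706140: f=-1.889730 → u ← -0.706140 + 0.39·(-1.889730) = -1.443135
u(1.17) ≈ -1.4431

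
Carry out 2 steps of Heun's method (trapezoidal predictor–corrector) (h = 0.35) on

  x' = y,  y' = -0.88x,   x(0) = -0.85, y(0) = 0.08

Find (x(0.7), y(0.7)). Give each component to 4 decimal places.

Heun on (x,y): k1 = f(t_n, state_n); k2 = f(t_n + h, state_n + h·k1); state_{n+1} = state_n + (h/2)·(k1 + k2).
0.000000: (-0.850000, 0.080000)
  k1 = (0.080000, 0.748000)
  predictor → (-0.822000, 0.341800)
  k2 = (0.341800, 0.723360)
  → (-0.776185, 0.337488)
0.350000: (-0.776185, 0.337488)
  k1 = (0.337488, 0.683043)
  predictor → (-0.658064, 0.576553)
  k2 = (0.576553, 0.579096)
  → (-0.616228, 0.558362)
(x(0.7), y(0.7)) ≈ (-0.6162, 0.5584)

-0.6162, 0.5584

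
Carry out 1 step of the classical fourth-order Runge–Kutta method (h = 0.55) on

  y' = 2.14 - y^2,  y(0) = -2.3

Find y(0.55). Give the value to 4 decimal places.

-20.5378

RK4: k1 = f(x_n, y_n); k2 = f(x_n + h/2, y_n + (h/2)·k1); k3 = f(x_n + h/2, y_n + (h/2)·k2); k4 = f(x_n + h, y_n + h·k3); y_{n+1} = y_n + (h/6)·(k1 + 2k2 + 2k3 + k4).
x=0.000000, y=-2.300000:
  k1 = f(0.000000, -2.300000) = -3.150000
  k2 = f(0.275000, -3.166250) = -7.885139
  k3 = f(0.275000, -4.468413) = -17.826717
  k4 = f(0.550000, -12.104694) = -144.383624
  y ← -2.300000 + (0.55/6)·(k1 + 2k2 + 2k3 + k4) = -20.537756
y(0.55) ≈ -20.5378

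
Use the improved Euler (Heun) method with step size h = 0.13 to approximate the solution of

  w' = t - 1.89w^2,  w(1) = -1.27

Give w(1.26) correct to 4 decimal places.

-2.3373

Heun: k1 = f(t_n, w_n); k2 = f(t_n + h, w_n + h·k1); w_{n+1} = w_n + (h/2)·(k1 + k2).
t=1.000000, w=-1.270000:
  k1 = f(1.000000, -1.270000) = -2.048381
  k2 = f(1.130000, -1.536290) = -3.330751
  w ← -1.270000 + (0.13/2)·(-2.048381 + (-3.330751)) = -1.619644
t=1.130000, w=-1.619644:
  k1 = f(1.130000, -1.619644) = -3.827934
  k2 = f(1.260000, -2.117275) = -7.212592
  w ← -1.619644 + (0.13/2)·(-3.827934 + (-7.212592)) = -2.337278
w(1.26) ≈ -2.3373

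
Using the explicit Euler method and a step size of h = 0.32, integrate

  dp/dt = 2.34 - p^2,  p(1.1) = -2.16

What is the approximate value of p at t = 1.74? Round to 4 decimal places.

Euler: p_{n+1} = p_n + h·f(t_n, p_n).
t=1.100000, p=-2.160000: f=-2.325600 → p ← -2.160000 + 0.32·(-2.325600) = -2.904192
t=1.420000, p=-2.904192: f=-6.094331 → p ← -2.904192 + 0.32·(-6.094331) = -4.854378
p(1.74) ≈ -4.8544

-4.8544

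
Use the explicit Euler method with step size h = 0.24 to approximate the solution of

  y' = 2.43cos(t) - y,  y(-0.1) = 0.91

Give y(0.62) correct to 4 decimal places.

1.7151

Euler: y_{n+1} = y_n + h·f(t_n, y_n).
t=-0.100000, y=0.910000: f=1.507860 → y ← 0.910000 + 0.24·1.507860 = 1.271886
t=0.140000, y=1.271886: f=1.134338 → y ← 1.271886 + 0.24·1.134338 = 1.544128
t=0.380000, y=1.544128: f=0.712527 → y ← 1.544128 + 0.24·0.712527 = 1.715134
y(0.62) ≈ 1.7151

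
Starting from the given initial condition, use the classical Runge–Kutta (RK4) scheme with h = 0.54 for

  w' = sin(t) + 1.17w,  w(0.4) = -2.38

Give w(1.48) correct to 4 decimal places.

RK4: k1 = f(t_n, w_n); k2 = f(t_n + h/2, w_n + (h/2)·k1); k3 = f(t_n + h/2, w_n + (h/2)·k2); k4 = f(t_n + h, w_n + h·k3); w_{n+1} = w_n + (h/6)·(k1 + 2k2 + 2k3 + k4).
t=0.400000, w=-2.380000:
  k1 = f(0.400000, -2.380000) = -2.395182
  k2 = f(0.670000, -3.026699) = -2.920252
  k3 = f(0.670000, -3.168468) = -3.086122
  k4 = f(0.940000, -4.046506) = -3.926854
  w ← -2.380000 + (0.54/6)·(k1 + 2k2 + 2k3 + k4) = -4.030130
t=0.940000, w=-4.030130:
  k1 = f(0.940000, -4.030130) = -3.907694
  k2 = f(1.210000, -5.085208) = -5.014077
  k3 = f(1.210000, -5.383931) = -5.363584
  k4 = f(1.480000, -6.926466) = -7.108084
  w ← -4.030130 + (0.54/6)·(k1 + 2k2 + 2k3 + k4) = -6.889529
w(1.48) ≈ -6.8895

-6.8895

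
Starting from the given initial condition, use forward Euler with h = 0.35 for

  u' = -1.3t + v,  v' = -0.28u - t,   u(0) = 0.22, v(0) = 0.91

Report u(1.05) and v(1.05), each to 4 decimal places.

Euler on (u,v): u_{n+1} = u_n + h·u', v_{n+1} = v_n + h·v'.
0.000000: (0.220000, 0.910000); f=(0.910000, -0.061600) → (0.538500, 0.888440)
0.350000: (0.538500, 0.888440); f=(0.433440, -0.500780) → (0.690204, 0.713167)
0.700000: (0.690204, 0.713167); f=(-0.196833, -0.893257) → (0.621312, 0.400527)
(u(1.05), v(1.05)) ≈ (0.6213, 0.4005)

0.6213, 0.4005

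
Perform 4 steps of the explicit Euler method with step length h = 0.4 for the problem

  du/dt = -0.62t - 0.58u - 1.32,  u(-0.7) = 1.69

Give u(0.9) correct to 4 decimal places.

-0.9167

Euler: u_{n+1} = u_n + h·f(t_n, u_n).
t=-0.700000, u=1.690000: f=-1.866200 → u ← 1.690000 + 0.4·(-1.866200) = 0.943520
t=-0.300000, u=0.943520: f=-1.681242 → u ← 0.943520 + 0.4·(-1.681242) = 0.271023
t=0.100000, u=0.271023: f=-1.539194 → u ← 0.271023 + 0.4·(-1.539194) = -0.344654
t=0.500000, u=-0.344654: f=-1.430101 → u ← -0.344654 + 0.4·(-1.430101) = -0.916694
u(0.9) ≈ -0.9167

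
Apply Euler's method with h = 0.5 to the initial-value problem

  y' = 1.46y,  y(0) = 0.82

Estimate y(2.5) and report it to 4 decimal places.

Euler: y_{n+1} = y_n + h·f(t_n, y_n).
t=0.000000, y=0.820000: f=1.197200 → y ← 0.820000 + 0.5·1.197200 = 1.418600
t=0.500000, y=1.418600: f=2.071156 → y ← 1.418600 + 0.5·2.071156 = 2.454178
t=1.000000, y=2.454178: f=3.583100 → y ← 2.454178 + 0.5·3.583100 = 4.245728
t=1.500000, y=4.245728: f=6.198763 → y ← 4.245728 + 0.5·6.198763 = 7.345109
t=2.000000, y=7.345109: f=10.723860 → y ← 7.345109 + 0.5·10.723860 = 12.707039
y(2.5) ≈ 12.7070

12.7070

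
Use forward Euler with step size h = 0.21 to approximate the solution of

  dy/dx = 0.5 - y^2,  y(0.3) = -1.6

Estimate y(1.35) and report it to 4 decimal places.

Euler: y_{n+1} = y_n + h·f(x_n, y_n).
x=0.300000, y=-1.600000: f=-2.060000 → y ← -1.600000 + 0.21·(-2.060000) = -2.032600
x=0.510000, y=-2.032600: f=-3.631463 → y ← -2.032600 + 0.21·(-3.631463) = -2.795207
x=0.720000, y=-2.795207: f=-7.313183 → y ← -2.795207 + 0.21·(-7.313183) = -4.330976
x=0.930000, y=-4.330976: f=-18.257350 → y ← -4.330976 + 0.21·(-18.257350) = -8.165019
x=1.140000, y=-8.165019: f=-66.167538 → y ← -8.165019 + 0.21·(-66.167538) = -22.060202
y(1.35) ≈ -22.0602

-22.0602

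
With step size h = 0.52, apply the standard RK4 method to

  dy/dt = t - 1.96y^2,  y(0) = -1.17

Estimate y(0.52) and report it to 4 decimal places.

RK4: k1 = f(t_n, y_n); k2 = f(t_n + h/2, y_n + (h/2)·k1); k3 = f(t_n + h/2, y_n + (h/2)·k2); k4 = f(t_n + h, y_n + h·k3); y_{n+1} = y_n + (h/6)·(k1 + 2k2 + 2k3 + k4).
t=0.000000, y=-1.170000:
  k1 = f(0.000000, -1.170000) = -2.683044
  k2 = f(0.260000, -1.867591) = -6.576280
  k3 = f(0.260000, -2.879833) = -15.995135
  k4 = f(0.520000, -9.487470) = -175.903707
  y ← -1.170000 + (0.52/6)·(k1 + 2k2 + 2k3 + k4) = -20.559897
y(0.52) ≈ -20.5599

-20.5599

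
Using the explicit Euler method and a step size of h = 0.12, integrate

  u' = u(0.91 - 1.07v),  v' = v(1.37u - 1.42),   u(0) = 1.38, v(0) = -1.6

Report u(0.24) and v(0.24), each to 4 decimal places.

Euler on (u,v): u_{n+1} = u_n + h·u', v_{n+1} = v_n + h·v'.
0.000000: (1.380000, -1.600000); f=(3.618360, -0.752960) → (1.814203, -1.690355)
0.120000: (1.814203, -1.690355); f=(4.932238, -1.801003) → (2.406072, -1.906476)
(u(0.24), v(0.24)) ≈ (2.4061, -1.9065)

2.4061, -1.9065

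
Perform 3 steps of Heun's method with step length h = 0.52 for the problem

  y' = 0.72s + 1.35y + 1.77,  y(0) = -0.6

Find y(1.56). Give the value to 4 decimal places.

Heun: k1 = f(s_n, y_n); k2 = f(s_n + h, y_n + h·k1); y_{n+1} = y_n + (h/2)·(k1 + k2).
s=0.000000, y=-0.600000:
  k1 = f(0.000000, -0.600000) = 0.960000
  k2 = f(0.520000, -0.100800) = 2.008320
  y ← -0.600000 + (0.52/2)·(0.960000 + 2.008320) = 0.171763
s=0.520000, y=0.171763:
  k1 = f(0.520000, 0.171763) = 2.376280
  k2 = f(1.040000, 1.407429) = 4.418829
  y ← 0.171763 + (0.52/2)·(2.376280 + 4.418829) = 1.938492
s=1.040000, y=1.938492:
  k1 = f(1.040000, 1.938492) = 5.135764
  k2 = f(1.560000, 4.609089) = 9.115470
  y ← 1.938492 + (0.52/2)·(5.135764 + 9.115470) = 5.643812
y(1.56) ≈ 5.6438

5.6438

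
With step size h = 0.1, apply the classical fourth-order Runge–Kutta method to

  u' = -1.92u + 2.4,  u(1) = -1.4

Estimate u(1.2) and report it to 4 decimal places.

RK4: k1 = f(t_n, u_n); k2 = f(t_n + h/2, u_n + (h/2)·k1); k3 = f(t_n + h/2, u_n + (h/2)·k2); k4 = f(t_n + h, u_n + h·k3); u_{n+1} = u_n + (h/6)·(k1 + 2k2 + 2k3 + k4).
t=1.000000, u=-1.400000:
  k1 = f(1.000000, -1.400000) = 5.088000
  k2 = f(1.050000, -1.145600) = 4.599552
  k3 = f(1.050000, -1.170022) = 4.646443
  k4 = f(1.100000, -0.935356) = 4.195883
  u ← -1.400000 + (0.1/6)·(k1 + 2k2 + 2k3 + k4) = -0.937069
t=1.100000, u=-0.937069:
  k1 = f(1.100000, -0.937069) = 4.199172
  k2 = f(1.150000, -0.727110) = 3.796052
  k3 = f(1.150000, -0.747266) = 3.834751
  k4 = f(1.200000, -0.553594) = 3.462900
  u ← -0.937069 + (0.1/6)·(k1 + 2k2 + 2k3 + k4) = -0.555007
u(1.2) ≈ -0.5550

-0.5550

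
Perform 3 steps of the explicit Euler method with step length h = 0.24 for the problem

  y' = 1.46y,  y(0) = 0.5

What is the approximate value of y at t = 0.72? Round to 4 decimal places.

Euler: y_{n+1} = y_n + h·f(t_n, y_n).
t=0.000000, y=0.500000: f=0.730000 → y ← 0.500000 + 0.24·0.730000 = 0.675200
t=0.240000, y=0.675200: f=0.985792 → y ← 0.675200 + 0.24·0.985792 = 0.911790
t=0.480000, y=0.911790: f=1.331214 → y ← 0.911790 + 0.24·1.331214 = 1.231281
y(0.72) ≈ 1.2313

1.2313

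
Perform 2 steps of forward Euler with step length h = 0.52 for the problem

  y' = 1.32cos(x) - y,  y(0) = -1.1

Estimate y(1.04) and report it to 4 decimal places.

Euler: y_{n+1} = y_n + h·f(x_n, y_n).
x=0.000000, y=-1.100000: f=2.420000 → y ← -1.100000 + 0.52·2.420000 = 0.158400
x=0.520000, y=0.158400: f=0.987121 → y ← 0.158400 + 0.52·0.987121 = 0.671703
y(1.04) ≈ 0.6717

0.6717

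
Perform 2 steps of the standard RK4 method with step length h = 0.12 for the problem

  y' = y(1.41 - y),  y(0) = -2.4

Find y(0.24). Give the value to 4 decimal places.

RK4: k1 = f(t_n, y_n); k2 = f(t_n + h/2, y_n + (h/2)·k1); k3 = f(t_n + h/2, y_n + (h/2)·k2); k4 = f(t_n + h, y_n + h·k3); y_{n+1} = y_n + (h/6)·(k1 + 2k2 + 2k3 + k4).
t=0.000000, y=-2.400000:
  k1 = f(0.000000, -2.400000) = -9.144000
  k2 = f(0.060000, -2.948640) = -12.852060
  k3 = f(0.060000, -3.171124) = -14.527309
  k4 = f(0.120000, -4.143277) = -23.008766
  y ← -2.400000 + (0.12/6)·(k1 + 2k2 + 2k3 + k4) = -4.138230
t=0.120000, y=-4.138230:
  k1 = f(0.120000, -4.138230) = -22.959853
  k2 = f(0.180000, -5.515821) = -38.201592
  k3 = f(0.180000, -6.430326) = -50.415847
  k4 = f(0.240000, -10.188132) = -118.163294
  y ← -4.138230 + (0.12/6)·(k1 + 2k2 + 2k3 + k4) = -10.505391
y(0.24) ≈ -10.5054

-10.5054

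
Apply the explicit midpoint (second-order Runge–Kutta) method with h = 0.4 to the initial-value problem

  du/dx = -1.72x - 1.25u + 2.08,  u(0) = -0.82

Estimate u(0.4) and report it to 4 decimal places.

-0.0261

Midpoint: k1 = f(x_n, u_n); k2 = f(x_n + h/2, u_n + (h/2)·k1); u_{n+1} = u_n + h·k2.
x=0.000000, u=-0.820000:
  k1 = f(0.000000, -0.820000) = 3.105000
  k2 = f(0.200000, -0.199000) = 1.984750
  u ← -0.820000 + 0.4·1.984750 = -0.026100
u(0.4) ≈ -0.0261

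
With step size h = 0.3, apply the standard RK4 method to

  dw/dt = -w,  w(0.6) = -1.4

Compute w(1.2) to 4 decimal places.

-0.7684

RK4: k1 = f(t_n, w_n); k2 = f(t_n + h/2, w_n + (h/2)·k1); k3 = f(t_n + h/2, w_n + (h/2)·k2); k4 = f(t_n + h, w_n + h·k3); w_{n+1} = w_n + (h/6)·(k1 + 2k2 + 2k3 + k4).
t=0.600000, w=-1.400000:
  k1 = f(0.600000, -1.400000) = 1.400000
  k2 = f(0.750000, -1.190000) = 1.190000
  k3 = f(0.750000, -1.221500) = 1.221500
  k4 = f(0.900000, -1.033550) = 1.033550
  w ← -1.400000 + (0.3/6)·(k1 + 2k2 + 2k3 + k4) = -1.037173
t=0.900000, w=-1.037173:
  k1 = f(0.900000, -1.037173) = 1.037173
  k2 = f(1.050000, -0.881597) = 0.881597
  k3 = f(1.050000, -0.904933) = 0.904933
  k4 = f(1.200000, -0.765693) = 0.765693
  w ← -1.037173 + (0.3/6)·(k1 + 2k2 + 2k3 + k4) = -0.768376
w(1.2) ≈ -0.7684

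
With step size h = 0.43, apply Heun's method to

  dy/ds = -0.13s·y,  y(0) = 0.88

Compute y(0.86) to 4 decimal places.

0.8386

Heun: k1 = f(s_n, y_n); k2 = f(s_n + h, y_n + h·k1); y_{n+1} = y_n + (h/2)·(k1 + k2).
s=0.000000, y=0.880000:
  k1 = f(0.000000, 0.880000) = 0.000000
  k2 = f(0.430000, 0.880000) = -0.049192
  y ← 0.880000 + (0.43/2)·(0.000000 + (-0.049192)) = 0.869424
s=0.430000, y=0.869424:
  k1 = f(0.430000, 0.869424) = -0.048601
  k2 = f(0.860000, 0.848525) = -0.094865
  y ← 0.869424 + (0.43/2)·(-0.048601 + (-0.094865)) = 0.838579
y(0.86) ≈ 0.8386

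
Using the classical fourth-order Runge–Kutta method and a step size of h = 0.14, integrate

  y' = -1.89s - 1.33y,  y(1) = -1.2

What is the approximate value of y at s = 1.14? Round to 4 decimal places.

RK4: k1 = f(s_n, y_n); k2 = f(s_n + h/2, y_n + (h/2)·k1); k3 = f(s_n + h/2, y_n + (h/2)·k2); k4 = f(s_n + h, y_n + h·k3); y_{n+1} = y_n + (h/6)·(k1 + 2k2 + 2k3 + k4).
s=1.000000, y=-1.200000:
  k1 = f(1.000000, -1.200000) = -0.294000
  k2 = f(1.070000, -1.220580) = -0.398929
  k3 = f(1.070000, -1.227925) = -0.389160
  k4 = f(1.140000, -1.254482) = -0.486138
  y ← -1.200000 + (0.14/6)·(k1 + 2k2 + 2k3 + k4) = -1.254981
y(1.14) ≈ -1.2550

-1.2550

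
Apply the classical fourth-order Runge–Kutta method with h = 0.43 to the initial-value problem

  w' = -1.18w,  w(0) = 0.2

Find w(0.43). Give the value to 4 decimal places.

0.1205

RK4: k1 = f(t_n, w_n); k2 = f(t_n + h/2, w_n + (h/2)·k1); k3 = f(t_n + h/2, w_n + (h/2)·k2); k4 = f(t_n + h, w_n + h·k3); w_{n+1} = w_n + (h/6)·(k1 + 2k2 + 2k3 + k4).
t=0.000000, w=0.200000:
  k1 = f(0.000000, 0.200000) = -0.236000
  k2 = f(0.215000, 0.149260) = -0.176127
  k3 = f(0.215000, 0.162133) = -0.191317
  k4 = f(0.430000, 0.117734) = -0.138926
  w ← 0.200000 + (0.43/6)·(k1 + 2k2 + 2k3 + k4) = 0.120463
w(0.43) ≈ 0.1205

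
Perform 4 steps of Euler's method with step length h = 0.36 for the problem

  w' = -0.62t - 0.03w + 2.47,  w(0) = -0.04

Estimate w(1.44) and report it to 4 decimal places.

2.9826

Euler: w_{n+1} = w_n + h·f(t_n, w_n).
t=0.000000, w=-0.040000: f=2.471200 → w ← -0.040000 + 0.36·2.471200 = 0.849632
t=0.360000, w=0.849632: f=2.221311 → w ← 0.849632 + 0.36·2.221311 = 1.649304
t=0.720000, w=1.649304: f=1.974121 → w ← 1.649304 + 0.36·1.974121 = 2.359987
t=1.080000, w=2.359987: f=1.729600 → w ← 2.359987 + 0.36·1.729600 = 2.982644
w(1.44) ≈ 2.9826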